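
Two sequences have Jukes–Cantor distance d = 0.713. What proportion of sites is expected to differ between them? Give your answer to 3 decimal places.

p = (3/4)(1 − e^(−4d/3)) = 0.75 × (1 − e^(-0.950667)) = 0.75 × (1 − 0.386483) = 0.460138.

0.460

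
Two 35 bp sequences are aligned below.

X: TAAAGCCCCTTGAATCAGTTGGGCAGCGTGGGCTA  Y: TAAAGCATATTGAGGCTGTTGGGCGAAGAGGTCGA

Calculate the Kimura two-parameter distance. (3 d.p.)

0.458

Of 35 sites, 4 differences are transitions and 8 are transversions, so P = 4/35 ≈ 0.114286 and Q = 8/35 ≈ 0.228571.
Under the Kimura two-parameter model, d = −½ ln(1 − 2P − Q) − ¼ ln(1 − 2Q).
1 − 2P − Q = 0.542857, giving −½ ln(0.542857) = 0.305455.
1 − 2Q = 0.542858, giving −¼ ln(0.542858) = 0.152727.
d = 0.305455 + 0.152727 = 0.458182.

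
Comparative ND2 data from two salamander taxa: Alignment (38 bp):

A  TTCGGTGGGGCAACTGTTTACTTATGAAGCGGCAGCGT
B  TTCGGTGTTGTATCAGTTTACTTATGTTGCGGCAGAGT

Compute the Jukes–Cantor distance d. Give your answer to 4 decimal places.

The sequences differ at 8 of 38 sites (8, 9, 11, 13, 15, 27, 28, 36), so p = 8/38 ≈ 0.210526.
d = −(3/4) ln(1 − 4p/3) = −0.75 ln(1 − 0.280701) = −0.75 ln(0.719299)
  = −0.75 × (-0.329478) = 0.247109 substitutions/site.

0.2471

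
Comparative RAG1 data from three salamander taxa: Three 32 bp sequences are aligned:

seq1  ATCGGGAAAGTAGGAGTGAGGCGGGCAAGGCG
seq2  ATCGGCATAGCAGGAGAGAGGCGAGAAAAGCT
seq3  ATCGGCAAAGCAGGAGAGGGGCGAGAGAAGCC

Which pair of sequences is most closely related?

seq2 and seq3

seq1–seq2: 8/32 differ, p = 0.250, d = 0.304.
seq1–seq3: 9/32 differ, p = 0.281, d = 0.353.
seq2–seq3: 4/32 differ, p = 0.125, d = 0.137.
The smallest distance is between seq2 and seq3.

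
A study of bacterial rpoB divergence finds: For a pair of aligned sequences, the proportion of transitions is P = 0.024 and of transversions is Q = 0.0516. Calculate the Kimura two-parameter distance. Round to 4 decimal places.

Under the Kimura two-parameter model, d = −½ ln(1 − 2P − Q) − ¼ ln(1 − 2Q).
1 − 2P − Q = 0.9004, giving −½ ln(0.9004) = 0.052458.
1 − 2Q = 0.8968, giving −¼ ln(0.8968) = 0.027231.
d = 0.052458 + 0.027231 = 0.079689.

0.0797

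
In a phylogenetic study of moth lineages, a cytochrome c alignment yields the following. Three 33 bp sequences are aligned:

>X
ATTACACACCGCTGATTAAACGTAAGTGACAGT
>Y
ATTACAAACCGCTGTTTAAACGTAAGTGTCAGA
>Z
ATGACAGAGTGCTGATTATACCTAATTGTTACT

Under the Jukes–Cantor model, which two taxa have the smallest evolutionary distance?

X–Y: 4/33 differ, p = 0.121, d = 0.132.
X–Z: 10/33 differ, p = 0.303, d = 0.388.
Y–Z: 11/33 differ, p = 0.333, d = 0.441.
The smallest distance is between X and Y.

X and Y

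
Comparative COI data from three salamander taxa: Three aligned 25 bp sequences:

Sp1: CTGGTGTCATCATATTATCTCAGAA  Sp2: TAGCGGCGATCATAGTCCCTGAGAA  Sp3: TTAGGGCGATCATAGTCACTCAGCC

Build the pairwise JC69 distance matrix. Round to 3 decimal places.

d(Sp1,Sp2) = 0.572, d(Sp1,Sp3) = 0.572, d(Sp2,Sp3) = 0.351

Sp1–Sp2: 10/25 sites differ → p = 0.4, d = −0.75 ln(1 − 0.533333) = 0.571605 ≈ 0.572.
Sp1–Sp3: 10/25 sites differ → p = 0.4, d = −0.75 ln(1 − 0.533333) = 0.571605 ≈ 0.572.
Sp2–Sp3: 7/25 sites differ → p = 0.28, d = −0.75 ln(1 − 0.373333) = 0.350505 ≈ 0.351.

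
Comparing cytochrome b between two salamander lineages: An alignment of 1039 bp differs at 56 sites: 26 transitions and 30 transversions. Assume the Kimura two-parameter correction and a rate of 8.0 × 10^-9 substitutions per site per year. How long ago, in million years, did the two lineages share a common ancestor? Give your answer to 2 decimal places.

3.50

P = 26/1039 ≈ 0.025024 and Q = 30/1039 ≈ 0.028874.
Under the Kimura two-parameter model, d = −½ ln(1 − 2P − Q) − ¼ ln(1 − 2Q).
1 − 2P − Q = 0.921078, giving −½ ln(0.921078) = 0.041105.
1 − 2Q = 0.942252, giving −¼ ln(0.942252) = 0.014871.
d = 0.041105 + 0.014871 = 0.055976.
Under a molecular clock d = 2μt, so t = d/(2μ) = 0.055976 / (2 × 8.0 × 10^-9) = 3.50 million years.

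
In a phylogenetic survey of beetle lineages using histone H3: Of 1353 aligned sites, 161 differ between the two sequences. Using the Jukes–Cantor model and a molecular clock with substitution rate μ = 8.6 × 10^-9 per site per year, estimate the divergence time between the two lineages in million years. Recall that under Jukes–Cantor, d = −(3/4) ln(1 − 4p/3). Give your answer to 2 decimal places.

p = 161/1353 ≈ 0.118995.
d = −(3/4) ln(1 − 4p/3) = −0.75 ln(1 − 0.15866) = −0.75 ln(0.84134)
  = −0.75 × (-0.172759) = 0.129569 substitutions/site.
Under a molecular clock d = 2μt, so t = d/(2μ) = 0.129569 / (2 × 8.6 × 10^-9) = 7.53 million years.

7.53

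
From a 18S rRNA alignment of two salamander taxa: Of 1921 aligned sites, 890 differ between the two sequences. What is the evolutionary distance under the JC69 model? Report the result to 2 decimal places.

0.72

p = 890/1921 ≈ 0.4633.
d = −(3/4) ln(1 − 4p/3) = −0.75 ln(1 − 0.617733) = −0.75 ln(0.382267)
  = −0.75 × (-0.961636) = 0.721227 substitutions/site.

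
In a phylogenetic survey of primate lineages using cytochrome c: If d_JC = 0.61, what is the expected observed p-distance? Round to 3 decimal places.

p = (3/4)(1 − e^(−4d/3)) = 0.75 × (1 − e^(-0.813333)) = 0.75 × (1 − 0.443378) = 0.417467.

0.417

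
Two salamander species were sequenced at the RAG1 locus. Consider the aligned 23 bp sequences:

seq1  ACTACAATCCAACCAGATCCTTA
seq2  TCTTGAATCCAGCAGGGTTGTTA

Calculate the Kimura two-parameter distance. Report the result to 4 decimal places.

0.5591

Of 23 sites, 4 differences are transitions and 5 are transversions, so P = 4/23 ≈ 0.173913 and Q = 5/23 ≈ 0.217391.
Under the Kimura two-parameter model, d = −½ ln(1 − 2P − Q) − ¼ ln(1 − 2Q).
1 − 2P − Q = 0.434783, giving −½ ln(0.434783) = 0.416454.
1 − 2Q = 0.565218, giving −¼ ln(0.565218) = 0.142636.
d = 0.416454 + 0.142636 = 0.559090.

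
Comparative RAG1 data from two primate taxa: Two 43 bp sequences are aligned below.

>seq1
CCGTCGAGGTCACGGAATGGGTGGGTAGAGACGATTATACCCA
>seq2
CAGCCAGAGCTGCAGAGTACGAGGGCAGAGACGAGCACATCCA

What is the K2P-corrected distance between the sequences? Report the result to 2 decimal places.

0.73

Of 43 sites, 14 differences are transitions and 4 are transversions, so P = 14/43 ≈ 0.325581 and Q = 4/43 ≈ 0.093023.
Under the Kimura two-parameter model, d = −½ ln(1 − 2P − Q) − ¼ ln(1 − 2Q).
1 − 2P − Q = 0.255815, giving −½ ln(0.255815) = 0.681650.
1 − 2Q = 0.813954, giving −¼ ln(0.813954) = 0.051463.
d = 0.681650 + 0.051463 = 0.733113.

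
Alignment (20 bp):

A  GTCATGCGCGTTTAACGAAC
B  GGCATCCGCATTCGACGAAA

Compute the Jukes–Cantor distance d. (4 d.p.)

0.3831

The sequences differ at 6 of 20 sites (2, 6, 10, 13, 14, 20), so p = 6/20 = 0.3.
d = −(3/4) ln(1 − 4p/3) = −0.75 ln(1 − 0.4) = −0.75 ln(0.6)
  = −0.75 × (-0.510826) = 0.383120 substitutions/site.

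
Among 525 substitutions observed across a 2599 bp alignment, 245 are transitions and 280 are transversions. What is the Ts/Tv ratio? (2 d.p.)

0.88

R = 245/280 = 0.875 ≈ 0.88 (to 2 d.p.).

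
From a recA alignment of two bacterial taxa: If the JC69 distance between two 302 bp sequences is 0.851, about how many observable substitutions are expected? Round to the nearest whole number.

154

Invert JC69: p = (3/4)(1 − e^(−4d/3)) = 0.75 × (1 − e^(-1.134667)) = 0.75 × (1 − 0.321529) = 0.508853.
Expected differing sites = pL ≈ 0.508853 × 302 = 153.673606 ≈ 154.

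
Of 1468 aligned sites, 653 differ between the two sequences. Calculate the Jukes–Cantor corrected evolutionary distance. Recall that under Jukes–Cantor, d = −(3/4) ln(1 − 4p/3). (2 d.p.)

0.67

p = 653/1468 ≈ 0.444823.
d = −(3/4) ln(1 − 4p/3) = −0.75 ln(1 − 0.593097) = −0.75 ln(0.406903)
  = −0.75 × (-0.899180) = 0.674385 substitutions/site.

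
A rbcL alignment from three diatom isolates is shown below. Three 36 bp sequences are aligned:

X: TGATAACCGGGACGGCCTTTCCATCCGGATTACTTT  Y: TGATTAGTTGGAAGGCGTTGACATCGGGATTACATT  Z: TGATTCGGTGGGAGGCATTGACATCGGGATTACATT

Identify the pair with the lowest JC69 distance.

Y and Z

X–Y: 10/36 differ, p = 0.278, d = 0.347.
X–Z: 12/36 differ, p = 0.333, d = 0.441.
Y–Z: 4/36 differ, p = 0.111, d = 0.120.
The smallest distance is between Y and Z.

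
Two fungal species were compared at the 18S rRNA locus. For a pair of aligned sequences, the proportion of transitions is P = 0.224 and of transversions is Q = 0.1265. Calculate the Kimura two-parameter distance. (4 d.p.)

0.5002

Under the Kimura two-parameter model, d = −½ ln(1 − 2P − Q) − ¼ ln(1 − 2Q).
1 − 2P − Q = 0.4255, giving −½ ln(0.4255) = 0.427245.
1 − 2Q = 0.747, giving −¼ ln(0.747) = 0.072923.
d = 0.427245 + 0.072923 = 0.500168.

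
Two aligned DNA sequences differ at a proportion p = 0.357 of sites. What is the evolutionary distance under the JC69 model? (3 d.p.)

d = −(3/4) ln(1 − 4p/3) = −0.75 ln(1 − 0.476) = −0.75 ln(0.524)
  = −0.75 × (-0.646264) = 0.484698 substitutions/site.

0.485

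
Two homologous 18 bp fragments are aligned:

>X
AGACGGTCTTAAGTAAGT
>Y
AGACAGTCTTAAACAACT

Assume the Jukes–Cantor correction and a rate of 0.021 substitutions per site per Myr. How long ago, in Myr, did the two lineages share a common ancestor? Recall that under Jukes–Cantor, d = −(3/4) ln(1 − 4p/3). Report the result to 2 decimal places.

The sequences differ at 4 of 18 sites (5, 13, 14, 17), so p = 4/18 ≈ 0.222222.
d = −(3/4) ln(1 − 4p/3) = −0.75 ln(1 − 0.296296) = −0.75 ln(0.703704)
  = −0.75 × (-0.351397) = 0.263548 substitutions/site.
Under a molecular clock d = 2μt, so t = d/(2μ) = 0.263548 / (2 × 0.021) = 6.27 Myr.

6.27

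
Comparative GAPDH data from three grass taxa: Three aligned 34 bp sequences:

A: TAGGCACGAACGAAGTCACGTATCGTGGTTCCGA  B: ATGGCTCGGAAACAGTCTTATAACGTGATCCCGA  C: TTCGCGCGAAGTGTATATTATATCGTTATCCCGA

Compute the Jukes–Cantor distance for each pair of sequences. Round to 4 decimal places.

d(A,B) = 0.5347, d(A,C) = 0.6655, d(B,C) = 0.4770

A–B: 13/34 sites differ → p ≈ 0.382353, d = −0.75 ln(1 − 0.509804) = 0.534712 ≈ 0.5347.
A–C: 15/34 sites differ → p ≈ 0.441176, d = −0.75 ln(1 − 0.588235) = 0.665477 ≈ 0.6655.
B–C: 12/34 sites differ → p ≈ 0.352941, d = −0.75 ln(1 − 0.470588) = 0.476991 ≈ 0.4770.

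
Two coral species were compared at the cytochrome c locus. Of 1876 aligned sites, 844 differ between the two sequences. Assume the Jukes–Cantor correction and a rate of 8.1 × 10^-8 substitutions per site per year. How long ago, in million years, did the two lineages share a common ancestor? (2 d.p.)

4.24

p = 844/1876 ≈ 0.449893.
d = −(3/4) ln(1 − 4p/3) = −0.75 ln(1 − 0.599857) = −0.75 ln(0.400143)
  = −0.75 × (-0.915933) = 0.686950 substitutions/site.
Under a molecular clock d = 2μt, so t = d/(2μ) = 0.686950 / (2 × 8.1 × 10^-8) = 4.24 million years.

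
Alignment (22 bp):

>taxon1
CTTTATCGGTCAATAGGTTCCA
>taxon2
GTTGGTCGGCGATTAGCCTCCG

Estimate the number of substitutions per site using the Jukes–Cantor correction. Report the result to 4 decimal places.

0.5913

The sequences differ at 9 of 22 sites (1, 4, 5, 10, 11, 13, 17, 18, 22), so p = 9/22 ≈ 0.409091.
d = −(3/4) ln(1 − 4p/3) = −0.75 ln(1 − 0.545455) = −0.75 ln(0.454545)
  = −0.75 × (-0.788458) = 0.591344 substitutions/site.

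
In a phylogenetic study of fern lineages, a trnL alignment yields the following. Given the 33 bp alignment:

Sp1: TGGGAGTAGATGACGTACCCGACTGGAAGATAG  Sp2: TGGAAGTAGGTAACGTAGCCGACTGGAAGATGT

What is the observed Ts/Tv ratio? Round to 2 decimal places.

2.00

Transitions are A↔G and C↔T; transversions are all other mismatches.
Transitions: 4. Transversions: 2.
R = 4/2 = 2.00.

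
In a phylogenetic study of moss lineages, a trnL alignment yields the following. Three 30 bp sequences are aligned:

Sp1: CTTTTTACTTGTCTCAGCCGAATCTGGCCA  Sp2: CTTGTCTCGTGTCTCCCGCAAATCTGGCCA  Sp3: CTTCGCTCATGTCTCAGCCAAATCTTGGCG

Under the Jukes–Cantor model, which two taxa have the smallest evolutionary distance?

Sp1–Sp2: 8/30 differ, p = 0.267, d = 0.330.
Sp1–Sp3: 9/30 differ, p = 0.300, d = 0.383.
Sp2–Sp3: 9/30 differ, p = 0.300, d = 0.383.
The smallest distance is between Sp1 and Sp2.

Sp1 and Sp2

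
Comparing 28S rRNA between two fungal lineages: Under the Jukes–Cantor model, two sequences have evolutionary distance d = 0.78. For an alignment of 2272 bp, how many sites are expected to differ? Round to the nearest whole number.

Invert JC69: p = (3/4)(1 − e^(−4d/3)) = 0.75 × (1 − e^(-1.04)) = 0.75 × (1 − 0.353455) = 0.484909.
Expected differing sites = pL ≈ 0.484909 × 2272 = 1101.713248 ≈ 1102.

1102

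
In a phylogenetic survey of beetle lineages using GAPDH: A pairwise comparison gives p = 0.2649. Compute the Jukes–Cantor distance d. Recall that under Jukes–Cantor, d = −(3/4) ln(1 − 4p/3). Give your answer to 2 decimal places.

d = −(3/4) ln(1 − 4p/3) = −0.75 ln(1 − 0.3532) = −0.75 ln(0.6468)
  = −0.75 × (-0.435718) = 0.326789 substitutions/site.

0.33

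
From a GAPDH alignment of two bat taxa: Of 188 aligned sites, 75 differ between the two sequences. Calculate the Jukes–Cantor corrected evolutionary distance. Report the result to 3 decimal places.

p = 75/188 ≈ 0.398936.
d = −(3/4) ln(1 − 4p/3) = −0.75 ln(1 − 0.531915) = −0.75 ln(0.468085)
  = −0.75 × (-0.759105) = 0.569329 substitutions/site.

0.569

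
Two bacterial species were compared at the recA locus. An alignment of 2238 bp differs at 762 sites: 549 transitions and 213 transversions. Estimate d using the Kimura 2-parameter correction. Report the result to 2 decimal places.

P = 549/2238 ≈ 0.245308 and Q = 213/2238 ≈ 0.095174.
Under the Kimura two-parameter model, d = −½ ln(1 − 2P − Q) − ¼ ln(1 − 2Q).
1 − 2P − Q = 0.41421, giving −½ ln(0.41421) = 0.440691.
1 − 2Q = 0.809652, giving −¼ ln(0.809652) = 0.052788.
d = 0.440691 + 0.052788 = 0.493479.

0.49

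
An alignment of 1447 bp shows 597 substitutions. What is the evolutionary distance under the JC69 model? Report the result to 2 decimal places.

0.60

p = 597/1447 ≈ 0.412578.
d = −(3/4) ln(1 − 4p/3) = −0.75 ln(1 − 0.550104) = −0.75 ln(0.449896)
  = −0.75 × (-0.798739) = 0.599054 substitutions/site.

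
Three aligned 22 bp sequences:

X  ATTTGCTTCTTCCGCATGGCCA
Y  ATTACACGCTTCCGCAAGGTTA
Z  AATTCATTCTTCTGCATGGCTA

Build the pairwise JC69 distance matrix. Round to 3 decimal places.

d(X,Y) = 0.497, d(X,Z) = 0.271, d(Y,Z) = 0.414

X–Y: 8/22 sites differ → p ≈ 0.363636, d = −0.75 ln(1 − 0.484848) = 0.497470 ≈ 0.497.
X–Z: 5/22 sites differ → p ≈ 0.227273, d = −0.75 ln(1 − 0.303031) = 0.270761 ≈ 0.271.
Y–Z: 7/22 sites differ → p ≈ 0.318182, d = −0.75 ln(1 − 0.424243) = 0.414052 ≈ 0.414.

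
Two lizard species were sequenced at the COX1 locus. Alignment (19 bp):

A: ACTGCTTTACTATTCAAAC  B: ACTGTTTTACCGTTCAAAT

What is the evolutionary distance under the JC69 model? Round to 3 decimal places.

0.247

The sequences differ at 4 of 19 sites (5, 11, 12, 19), so p = 4/19 ≈ 0.210526.
d = −(3/4) ln(1 − 4p/3) = −0.75 ln(1 − 0.280701) = −0.75 ln(0.719299)
  = −0.75 × (-0.329478) = 0.247109 substitutions/site.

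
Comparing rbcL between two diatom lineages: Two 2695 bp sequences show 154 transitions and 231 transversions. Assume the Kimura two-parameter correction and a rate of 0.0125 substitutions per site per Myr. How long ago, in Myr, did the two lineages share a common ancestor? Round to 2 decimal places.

P = 154/2695 ≈ 0.057143 and Q = 231/2695 ≈ 0.085714.
Under the Kimura two-parameter model, d = −½ ln(1 − 2P − Q) − ¼ ln(1 − 2Q).
1 − 2P − Q = 0.8, giving −½ ln(0.8) = 0.111572.
1 − 2Q = 0.828572, giving −¼ ln(0.828572) = 0.047013.
d = 0.111572 + 0.047013 = 0.158585.
Under a molecular clock d = 2μt, so t = d/(2μ) = 0.158585 / (2 × 0.0125) = 6.34 Myr.

6.34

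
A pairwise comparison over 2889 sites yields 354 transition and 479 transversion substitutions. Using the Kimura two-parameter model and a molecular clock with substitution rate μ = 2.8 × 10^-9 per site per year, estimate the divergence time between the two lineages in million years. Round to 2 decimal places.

P = 354/2889 ≈ 0.122534 and Q = 479/2889 ≈ 0.165801.
Under the Kimura two-parameter model, d = −½ ln(1 − 2P − Q) − ¼ ln(1 − 2Q).
1 − 2P − Q = 0.589131, giving −½ ln(0.589131) = 0.264553.
1 − 2Q = 0.668398, giving −¼ ln(0.668398) = 0.100718.
d = 0.264553 + 0.100718 = 0.365271.
Under a molecular clock d = 2μt, so t = d/(2μ) = 0.365271 / (2 × 2.8 × 10^-9) = 65.23 million years.

65.23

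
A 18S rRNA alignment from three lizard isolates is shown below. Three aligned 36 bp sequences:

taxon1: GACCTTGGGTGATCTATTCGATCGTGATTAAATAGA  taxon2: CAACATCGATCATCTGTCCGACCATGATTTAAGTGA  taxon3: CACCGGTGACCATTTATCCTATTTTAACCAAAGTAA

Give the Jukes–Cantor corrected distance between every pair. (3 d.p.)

d(taxon1,taxon2) = 0.493, d(taxon1,taxon3) = 0.824, d(taxon2,taxon3) = 0.673

taxon1–taxon2: 13/36 sites differ → p ≈ 0.361111, d = −0.75 ln(1 − 0.481481) = 0.492584 ≈ 0.493.
taxon1–taxon3: 18/36 sites differ → p = 0.5, d = −0.75 ln(1 − 0.666667) = 0.823960 ≈ 0.824.
taxon2–taxon3: 16/36 sites differ → p ≈ 0.444444, d = −0.75 ln(1 − 0.592592) = 0.673455 ≈ 0.673.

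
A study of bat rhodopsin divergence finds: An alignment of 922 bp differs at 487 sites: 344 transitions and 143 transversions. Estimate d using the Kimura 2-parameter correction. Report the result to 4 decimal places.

P = 344/922 ≈ 0.373102 and Q = 143/922 ≈ 0.155098.
Under the Kimura two-parameter model, d = −½ ln(1 − 2P − Q) − ¼ ln(1 − 2Q).
1 − 2P − Q = 0.098698, giving −½ ln(0.098698) = 1.157845.
1 − 2Q = 0.689804, giving −¼ ln(0.689804) = 0.092837.
d = 1.157845 + 0.092837 = 1.250682.

1.2507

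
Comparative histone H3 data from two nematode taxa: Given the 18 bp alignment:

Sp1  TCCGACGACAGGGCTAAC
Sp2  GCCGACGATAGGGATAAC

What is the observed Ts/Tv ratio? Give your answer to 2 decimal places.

Transitions are A↔G and C↔T; transversions are all other mismatches.
Transitions: 1. Transversions: 2.
R = 1/2 = 0.50.

0.50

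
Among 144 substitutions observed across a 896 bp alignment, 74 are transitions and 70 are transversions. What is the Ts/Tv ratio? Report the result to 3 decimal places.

R = 74/70 = 1.057142… ≈ 1.057 (to 3 d.p.).

1.057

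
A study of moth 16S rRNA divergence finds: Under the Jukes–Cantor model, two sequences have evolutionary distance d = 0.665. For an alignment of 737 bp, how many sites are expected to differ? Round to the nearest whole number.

Invert JC69: p = (3/4)(1 − e^(−4d/3)) = 0.75 × (1 − e^(-0.886667)) = 0.75 × (1 − 0.412027) = 0.440980.
Expected differing sites = pL ≈ 0.440980 × 737 = 325.00226 ≈ 325.

325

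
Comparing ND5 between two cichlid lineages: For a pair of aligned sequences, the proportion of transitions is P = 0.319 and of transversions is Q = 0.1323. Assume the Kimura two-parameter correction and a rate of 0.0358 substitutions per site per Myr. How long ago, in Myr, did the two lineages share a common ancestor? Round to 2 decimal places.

Under the Kimura two-parameter model, d = −½ ln(1 − 2P − Q) − ¼ ln(1 − 2Q).
1 − 2P − Q = 0.2297, giving −½ ln(0.2297) = 0.735491.
1 − 2Q = 0.7354, giving −¼ ln(0.7354) = 0.076835.
d = 0.735491 + 0.076835 = 0.812326.
Under a molecular clock d = 2μt, so t = d/(2μ) = 0.812326 / (2 × 0.0358) = 11.35 Myr.

11.35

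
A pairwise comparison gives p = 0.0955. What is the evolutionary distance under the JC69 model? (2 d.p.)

d = −(3/4) ln(1 − 4p/3) = −0.75 ln(1 − 0.127333) = −0.75 ln(0.872667)
  = −0.75 × (-0.136201) = 0.102151 substitutions/site.

0.10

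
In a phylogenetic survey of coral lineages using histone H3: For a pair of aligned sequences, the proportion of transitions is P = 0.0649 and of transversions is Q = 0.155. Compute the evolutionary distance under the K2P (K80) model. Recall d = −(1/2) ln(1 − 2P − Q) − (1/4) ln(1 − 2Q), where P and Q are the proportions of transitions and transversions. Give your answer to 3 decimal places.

Under the Kimura two-parameter model, d = −½ ln(1 − 2P − Q) − ¼ ln(1 − 2Q).
1 − 2P − Q = 0.7152, giving −½ ln(0.7152) = 0.167597.
1 − 2Q = 0.69, giving −¼ ln(0.69) = 0.092766.
d = 0.167597 + 0.092766 = 0.260363.

0.260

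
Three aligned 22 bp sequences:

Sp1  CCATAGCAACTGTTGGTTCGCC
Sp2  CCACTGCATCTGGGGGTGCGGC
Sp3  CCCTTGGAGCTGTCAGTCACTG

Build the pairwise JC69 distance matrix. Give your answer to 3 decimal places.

Sp1–Sp2: 7/22 sites differ → p ≈ 0.318182, d = −0.75 ln(1 − 0.424243) = 0.414052 ≈ 0.414.
Sp1–Sp3: 11/22 sites differ → p = 0.5, d = −0.75 ln(1 − 0.666667) = 0.823960 ≈ 0.824.
Sp2–Sp3: 12/22 sites differ → p ≈ 0.545455, d = −0.75 ln(1 − 0.727273) = 0.974463 ≈ 0.974.

d(Sp1,Sp2) = 0.414, d(Sp1,Sp3) = 0.824, d(Sp2,Sp3) = 0.974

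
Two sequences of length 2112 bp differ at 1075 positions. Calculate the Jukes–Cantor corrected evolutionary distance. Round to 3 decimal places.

0.851

p = 1075/2112 ≈ 0.508996.
d = −(3/4) ln(1 − 4p/3) = −0.75 ln(1 − 0.678661) = −0.75 ln(0.321339)
  = −0.75 × (-1.135259) = 0.851444 substitutions/site.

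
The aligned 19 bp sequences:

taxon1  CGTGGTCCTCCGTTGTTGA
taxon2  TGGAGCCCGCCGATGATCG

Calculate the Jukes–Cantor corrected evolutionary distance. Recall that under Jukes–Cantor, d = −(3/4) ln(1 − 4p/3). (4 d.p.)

0.7489

The sequences differ at 9 of 19 sites (1, 3, 4, 6, 9, 13, 16, 18, 19), so p = 9/19 ≈ 0.473684.
d = −(3/4) ln(1 − 4p/3) = −0.75 ln(1 − 0.631579) = −0.75 ln(0.368421)
  = −0.75 × (-0.998529) = 0.748897 substitutions/site.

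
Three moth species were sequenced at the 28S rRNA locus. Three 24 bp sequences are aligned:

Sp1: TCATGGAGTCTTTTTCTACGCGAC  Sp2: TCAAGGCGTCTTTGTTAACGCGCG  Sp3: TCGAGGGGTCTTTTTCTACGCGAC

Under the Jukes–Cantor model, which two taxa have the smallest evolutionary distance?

Sp1–Sp2: 7/24 differ, p = 0.292, d = 0.369.
Sp1–Sp3: 3/24 differ, p = 0.125, d = 0.137.
Sp2–Sp3: 7/24 differ, p = 0.292, d = 0.369.
The smallest distance is between Sp1 and Sp3.

Sp1 and Sp3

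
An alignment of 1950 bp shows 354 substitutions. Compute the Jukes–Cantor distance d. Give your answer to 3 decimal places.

0.208

p = 354/1950 ≈ 0.181538.
d = −(3/4) ln(1 − 4p/3) = −0.75 ln(1 − 0.242051) = −0.75 ln(0.757949)
  = −0.75 × (-0.277139) = 0.207854 substitutions/site.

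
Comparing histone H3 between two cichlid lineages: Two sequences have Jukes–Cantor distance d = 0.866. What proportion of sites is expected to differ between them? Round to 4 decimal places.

0.5136

p = (3/4)(1 − e^(−4d/3)) = 0.75 × (1 − e^(-1.154667)) = 0.75 × (1 − 0.315162) = 0.513629.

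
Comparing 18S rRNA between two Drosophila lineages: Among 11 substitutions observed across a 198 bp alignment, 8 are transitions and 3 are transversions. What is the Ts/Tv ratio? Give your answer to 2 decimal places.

R = 8/3 = 2.666666… ≈ 2.67 (to 2 d.p.).

2.67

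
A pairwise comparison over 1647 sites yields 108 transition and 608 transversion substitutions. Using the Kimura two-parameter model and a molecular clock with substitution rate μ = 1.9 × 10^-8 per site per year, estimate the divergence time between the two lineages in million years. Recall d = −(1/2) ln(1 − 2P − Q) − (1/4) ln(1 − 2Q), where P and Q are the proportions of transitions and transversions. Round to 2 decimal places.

17.95

P = 108/1647 ≈ 0.065574 and Q = 608/1647 ≈ 0.369156.
Under the Kimura two-parameter model, d = −½ ln(1 − 2P − Q) − ¼ ln(1 − 2Q).
1 − 2P − Q = 0.499696, giving −½ ln(0.499696) = 0.346878.
1 − 2Q = 0.261688, giving −¼ ln(0.261688) = 0.335151.
d = 0.346878 + 0.335151 = 0.682029.
Under a molecular clock d = 2μt, so t = d/(2μ) = 0.682029 / (2 × 1.9 × 10^-8) = 17.95 million years.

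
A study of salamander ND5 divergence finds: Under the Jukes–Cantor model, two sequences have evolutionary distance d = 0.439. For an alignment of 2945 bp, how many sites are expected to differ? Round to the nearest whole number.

Invert JC69: p = (3/4)(1 − e^(−4d/3)) = 0.75 × (1 − e^(-0.585333)) = 0.75 × (1 − 0.556920) = 0.332310.
Expected differing sites = pL ≈ 0.332310 × 2945 = 978.65295 ≈ 979.

979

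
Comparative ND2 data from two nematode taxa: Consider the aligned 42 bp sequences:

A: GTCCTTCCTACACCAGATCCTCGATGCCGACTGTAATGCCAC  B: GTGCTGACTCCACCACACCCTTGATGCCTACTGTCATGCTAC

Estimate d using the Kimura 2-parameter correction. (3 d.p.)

Of 42 sites, 3 differences are transitions and 7 are transversions, so P = 3/42 ≈ 0.071429 and Q = 7/42 ≈ 0.166667.
Under the Kimura two-parameter model, d = −½ ln(1 − 2P − Q) − ¼ ln(1 − 2Q).
1 − 2P − Q = 0.690475, giving −½ ln(0.690475) = 0.185188.
1 − 2Q = 0.666666, giving −¼ ln(0.666666) = 0.101367.
d = 0.185188 + 0.101367 = 0.286555.

0.287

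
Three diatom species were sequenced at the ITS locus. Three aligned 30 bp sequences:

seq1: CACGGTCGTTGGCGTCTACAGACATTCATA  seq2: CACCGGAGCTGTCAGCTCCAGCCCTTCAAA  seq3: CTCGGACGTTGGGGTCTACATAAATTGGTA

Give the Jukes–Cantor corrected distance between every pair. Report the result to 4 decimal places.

seq1–seq2: 11/30 sites differ → p ≈ 0.366667, d = −0.75 ln(1 − 0.488889) = 0.503376 ≈ 0.5034.
seq1–seq3: 7/30 sites differ → p ≈ 0.233333, d = −0.75 ln(1 − 0.311111) = 0.279506 ≈ 0.2795.
seq2–seq3: 17/30 sites differ → p ≈ 0.566667, d = −0.75 ln(1 − 0.755556) = 1.056577 ≈ 1.0566.

d(seq1,seq2) = 0.5034, d(seq1,seq3) = 0.2795, d(seq2,seq3) = 1.0566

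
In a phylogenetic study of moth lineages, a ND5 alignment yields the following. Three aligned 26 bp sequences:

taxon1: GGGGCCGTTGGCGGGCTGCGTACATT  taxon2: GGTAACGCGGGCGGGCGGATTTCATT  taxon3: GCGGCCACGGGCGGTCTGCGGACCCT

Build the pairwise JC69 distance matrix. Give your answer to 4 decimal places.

taxon1–taxon2: 9/26 sites differ → p ≈ 0.346154, d = −0.75 ln(1 − 0.461539) = 0.464280 ≈ 0.4643.
taxon1–taxon3: 8/26 sites differ → p ≈ 0.307692, d = −0.75 ln(1 − 0.410256) = 0.396050 ≈ 0.3961.
taxon2–taxon3: 13/26 sites differ → p = 0.5, d = −0.75 ln(1 − 0.666667) = 0.823960 ≈ 0.8240.

d(taxon1,taxon2) = 0.4643, d(taxon1,taxon3) = 0.3961, d(taxon2,taxon3) = 0.8240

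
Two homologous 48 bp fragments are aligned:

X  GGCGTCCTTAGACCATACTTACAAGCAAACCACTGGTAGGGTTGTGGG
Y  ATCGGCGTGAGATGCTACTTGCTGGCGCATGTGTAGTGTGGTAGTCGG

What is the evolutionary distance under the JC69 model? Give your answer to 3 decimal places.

The sequences differ at 22 of 48 sites, so p = 22/48 ≈ 0.458333.
d = −(3/4) ln(1 − 4p/3) = −0.75 ln(1 − 0.611111) = −0.75 ln(0.388889)
  = −0.75 × (-0.944461) = 0.708346 substitutions/site.

0.708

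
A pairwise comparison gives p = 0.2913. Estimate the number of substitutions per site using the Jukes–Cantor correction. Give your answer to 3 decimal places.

d = −(3/4) ln(1 − 4p/3) = −0.75 ln(1 − 0.3884) = −0.75 ln(0.6116)
  = −0.75 × (-0.491677) = 0.368758 substitutions/site.

0.369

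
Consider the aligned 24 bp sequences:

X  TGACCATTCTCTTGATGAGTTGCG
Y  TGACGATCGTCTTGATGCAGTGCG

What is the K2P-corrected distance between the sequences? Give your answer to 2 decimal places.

Of 24 sites, 2 differences are transitions and 4 are transversions, so P = 2/24 ≈ 0.083333 and Q = 4/24 ≈ 0.166667.
Under the Kimura two-parameter model, d = −½ ln(1 − 2P − Q) − ¼ ln(1 − 2Q).
1 − 2P − Q = 0.666667, giving −½ ln(0.666667) = 0.202732.
1 − 2Q = 0.666666, giving −¼ ln(0.666666) = 0.101367.
d = 0.202732 + 0.101367 = 0.304099.

0.30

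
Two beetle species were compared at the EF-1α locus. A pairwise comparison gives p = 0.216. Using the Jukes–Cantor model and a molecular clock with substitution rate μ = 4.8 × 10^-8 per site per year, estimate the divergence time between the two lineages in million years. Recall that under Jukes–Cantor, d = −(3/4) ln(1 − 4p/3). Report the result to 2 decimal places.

d = −(3/4) ln(1 − 4p/3) = −0.75 ln(1 − 0.288) = −0.75 ln(0.712)
  = −0.75 × (-0.339677) = 0.254758 substitutions/site.
Under a molecular clock d = 2μt, so t = d/(2μ) = 0.254758 / (2 × 4.8 × 10^-8) = 2.65 million years.

2.65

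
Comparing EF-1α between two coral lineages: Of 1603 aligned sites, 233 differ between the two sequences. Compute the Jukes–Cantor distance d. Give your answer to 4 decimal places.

p = 233/1603 ≈ 0.145352.
d = −(3/4) ln(1 − 4p/3) = −0.75 ln(1 − 0.193803) = −0.75 ln(0.806197)
  = −0.75 × (-0.215427) = 0.161570 substitutions/site.

0.1616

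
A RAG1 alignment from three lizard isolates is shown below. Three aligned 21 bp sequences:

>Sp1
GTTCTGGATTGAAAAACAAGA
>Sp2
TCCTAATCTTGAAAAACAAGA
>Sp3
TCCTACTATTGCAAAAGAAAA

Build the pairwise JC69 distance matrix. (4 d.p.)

Sp1–Sp2: 8/21 sites differ → p ≈ 0.380952, d = −0.75 ln(1 − 0.507936) = 0.531860 ≈ 0.5319.
Sp1–Sp3: 10/21 sites differ → p ≈ 0.47619, d = −0.75 ln(1 − 0.63492) = 0.755729 ≈ 0.7557.
Sp2–Sp3: 5/21 sites differ → p ≈ 0.238095, d = −0.75 ln(1 − 0.31746) = 0.286451 ≈ 0.2865.

d(Sp1,Sp2) = 0.5319, d(Sp1,Sp3) = 0.7557, d(Sp2,Sp3) = 0.2865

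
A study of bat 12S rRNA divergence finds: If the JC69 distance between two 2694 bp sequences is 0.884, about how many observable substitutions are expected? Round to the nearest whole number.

1399

Invert JC69: p = (3/4)(1 − e^(−4d/3)) = 0.75 × (1 − e^(-1.178667)) = 0.75 × (1 − 0.307689) = 0.519233.
Expected differing sites = pL ≈ 0.519233 × 2694 = 1398.813702 ≈ 1399.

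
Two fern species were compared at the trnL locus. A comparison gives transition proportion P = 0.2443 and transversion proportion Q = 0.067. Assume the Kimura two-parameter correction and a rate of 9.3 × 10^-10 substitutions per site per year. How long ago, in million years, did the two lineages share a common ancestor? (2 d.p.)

237.36

Under the Kimura two-parameter model, d = −½ ln(1 − 2P − Q) − ¼ ln(1 − 2Q).
1 − 2P − Q = 0.4444, giving −½ ln(0.4444) = 0.405515.
1 − 2Q = 0.866, giving −¼ ln(0.866) = 0.035968.
d = 0.405515 + 0.035968 = 0.441483.
Under a molecular clock d = 2μt, so t = d/(2μ) = 0.441483 / (2 × 9.3 × 10^-10) = 237.36 million years.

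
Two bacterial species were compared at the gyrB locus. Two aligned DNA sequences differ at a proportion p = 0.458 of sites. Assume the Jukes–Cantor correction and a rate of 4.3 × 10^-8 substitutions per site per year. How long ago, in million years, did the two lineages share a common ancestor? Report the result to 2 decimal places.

8.23

d = −(3/4) ln(1 − 4p/3) = −0.75 ln(1 − 0.610667) = −0.75 ln(0.389333)
  = −0.75 × (-0.943320) = 0.707490 substitutions/site.
Under a molecular clock d = 2μt, so t = d/(2μ) = 0.707490 / (2 × 4.3 × 10^-8) = 8.23 million years.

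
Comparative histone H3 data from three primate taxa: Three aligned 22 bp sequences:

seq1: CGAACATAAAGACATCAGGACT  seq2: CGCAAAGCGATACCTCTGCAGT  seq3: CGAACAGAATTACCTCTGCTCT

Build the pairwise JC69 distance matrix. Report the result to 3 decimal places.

d(seq1,seq2) = 0.699, d(seq1,seq3) = 0.414, d(seq2,seq3) = 0.414

seq1–seq2: 10/22 sites differ → p ≈ 0.454545, d = −0.75 ln(1 − 0.60606) = 0.698667 ≈ 0.699.
seq1–seq3: 7/22 sites differ → p ≈ 0.318182, d = −0.75 ln(1 − 0.424243) = 0.414052 ≈ 0.414.
seq2–seq3: 7/22 sites differ → p ≈ 0.318182, d = −0.75 ln(1 − 0.424243) = 0.414052 ≈ 0.414.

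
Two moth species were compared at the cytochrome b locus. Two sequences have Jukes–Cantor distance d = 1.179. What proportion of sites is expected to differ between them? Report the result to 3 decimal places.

0.594

p = (3/4)(1 − e^(−4d/3)) = 0.75 × (1 − e^(-1.572)) = 0.75 × (1 − 0.207630) = 0.594278.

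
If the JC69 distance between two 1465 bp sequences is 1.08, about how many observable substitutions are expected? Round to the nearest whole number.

838

Invert JC69: p = (3/4)(1 − e^(−4d/3)) = 0.75 × (1 − e^(-1.44)) = 0.75 × (1 − 0.236928) = 0.572304.
Expected differing sites = pL ≈ 0.572304 × 1465 = 838.42536 ≈ 838.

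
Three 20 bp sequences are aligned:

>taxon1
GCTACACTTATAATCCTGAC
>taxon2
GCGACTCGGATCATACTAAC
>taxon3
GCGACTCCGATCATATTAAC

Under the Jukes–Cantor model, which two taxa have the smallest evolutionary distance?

taxon1–taxon2: 7/20 differ, p = 0.350, d = 0.471.
taxon1–taxon3: 8/20 differ, p = 0.400, d = 0.572.
taxon2–taxon3: 2/20 differ, p = 0.100, d = 0.107.
The smallest distance is between taxon2 and taxon3.

taxon2 and taxon3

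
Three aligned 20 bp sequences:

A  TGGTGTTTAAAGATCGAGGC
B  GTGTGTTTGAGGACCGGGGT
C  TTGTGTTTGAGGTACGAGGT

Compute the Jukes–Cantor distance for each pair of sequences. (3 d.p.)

A–B: 7/20 sites differ → p = 0.35, d = −0.75 ln(1 − 0.466667) = 0.471457 ≈ 0.471.
A–C: 6/20 sites differ → p = 0.3, d = −0.75 ln(1 − 0.4) = 0.383119 ≈ 0.383.
B–C: 4/20 sites differ → p = 0.2, d = −0.75 ln(1 − 0.266667) = 0.232617 ≈ 0.233.

d(A,B) = 0.471, d(A,C) = 0.383, d(B,C) = 0.233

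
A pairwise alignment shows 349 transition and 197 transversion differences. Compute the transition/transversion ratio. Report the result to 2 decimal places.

1.77

R = 349/197 = 1.771573… ≈ 1.77 (to 2 d.p.).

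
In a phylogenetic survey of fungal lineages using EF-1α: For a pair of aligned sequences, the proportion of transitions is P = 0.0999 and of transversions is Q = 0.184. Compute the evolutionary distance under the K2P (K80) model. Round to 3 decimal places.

0.357

Under the Kimura two-parameter model, d = −½ ln(1 − 2P − Q) − ¼ ln(1 − 2Q).
1 − 2P − Q = 0.6162, giving −½ ln(0.6162) = 0.242092.
1 − 2Q = 0.632, giving −¼ ln(0.632) = 0.114716.
d = 0.242092 + 0.114716 = 0.356808.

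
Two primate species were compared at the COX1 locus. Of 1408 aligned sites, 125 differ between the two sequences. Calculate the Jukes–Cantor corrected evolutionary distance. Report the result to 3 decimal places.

p = 125/1408 ≈ 0.088778.
d = −(3/4) ln(1 − 4p/3) = −0.75 ln(1 − 0.118371) = −0.75 ln(0.881629)
  = −0.75 × (-0.125984) = 0.094488 substitutions/site.

0.094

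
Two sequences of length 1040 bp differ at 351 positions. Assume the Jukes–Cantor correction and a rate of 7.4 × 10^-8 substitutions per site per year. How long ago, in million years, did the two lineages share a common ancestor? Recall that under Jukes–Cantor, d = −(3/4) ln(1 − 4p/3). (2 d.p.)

p = 351/1040 = 0.3375.
d = −(3/4) ln(1 − 4p/3) = −0.75 ln(1 − 0.45) = −0.75 ln(0.55)
  = −0.75 × (-0.597837) = 0.448378 substitutions/site.
Under a molecular clock d = 2μt, so t = d/(2μ) = 0.448378 / (2 × 7.4 × 10^-8) = 3.03 million years.

3.03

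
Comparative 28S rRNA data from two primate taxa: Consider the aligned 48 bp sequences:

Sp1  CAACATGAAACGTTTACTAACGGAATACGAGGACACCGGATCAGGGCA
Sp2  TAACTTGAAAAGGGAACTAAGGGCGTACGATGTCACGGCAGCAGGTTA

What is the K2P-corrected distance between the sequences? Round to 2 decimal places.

0.45

Of 48 sites, 3 differences are transitions and 13 are transversions, so P = 3/48 = 0.0625 and Q = 13/48 ≈ 0.270833.
Under the Kimura two-parameter model, d = −½ ln(1 − 2P − Q) − ¼ ln(1 − 2Q).
1 − 2P − Q = 0.604167, giving −½ ln(0.604167) = 0.251952.
1 − 2Q = 0.458334, giving −¼ ln(0.458334) = 0.195039.
d = 0.251952 + 0.195039 = 0.446991.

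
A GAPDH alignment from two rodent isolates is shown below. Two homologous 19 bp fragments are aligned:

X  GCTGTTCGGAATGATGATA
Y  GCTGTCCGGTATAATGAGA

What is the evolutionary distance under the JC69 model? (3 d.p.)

0.247

The sequences differ at 4 of 19 sites (6, 10, 13, 18), so p = 4/19 ≈ 0.210526.
d = −(3/4) ln(1 − 4p/3) = −0.75 ln(1 − 0.280701) = −0.75 ln(0.719299)
  = −0.75 × (-0.329478) = 0.247109 substitutions/site.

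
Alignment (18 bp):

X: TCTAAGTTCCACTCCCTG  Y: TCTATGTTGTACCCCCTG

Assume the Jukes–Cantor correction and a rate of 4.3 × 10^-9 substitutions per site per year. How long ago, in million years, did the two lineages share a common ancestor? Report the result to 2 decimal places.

The sequences differ at 4 of 18 sites (5, 9, 10, 13), so p = 4/18 ≈ 0.222222.
d = −(3/4) ln(1 − 4p/3) = −0.75 ln(1 − 0.296296) = −0.75 ln(0.703704)
  = −0.75 × (-0.351397) = 0.263548 substitutions/site.
Under a molecular clock d = 2μt, so t = d/(2μ) = 0.263548 / (2 × 4.3 × 10^-9) = 30.65 million years.

30.65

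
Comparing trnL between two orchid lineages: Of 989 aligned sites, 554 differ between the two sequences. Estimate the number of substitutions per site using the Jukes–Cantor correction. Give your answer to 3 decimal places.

p = 554/989 ≈ 0.560162.
d = −(3/4) ln(1 − 4p/3) = −0.75 ln(1 − 0.746883) = −0.75 ln(0.253117)
  = −0.75 × (-1.373903) = 1.030427 substitutions/site.

1.030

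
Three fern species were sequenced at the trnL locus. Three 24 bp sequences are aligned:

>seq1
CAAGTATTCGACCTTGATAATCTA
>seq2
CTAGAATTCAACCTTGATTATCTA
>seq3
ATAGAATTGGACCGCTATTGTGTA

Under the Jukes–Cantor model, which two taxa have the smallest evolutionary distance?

seq1–seq2: 4/24 differ, p = 0.167, d = 0.188.
seq1–seq3: 10/24 differ, p = 0.417, d = 0.608.
seq2–seq3: 8/24 differ, p = 0.333, d = 0.441.
The smallest distance is between seq1 and seq2.

seq1 and seq2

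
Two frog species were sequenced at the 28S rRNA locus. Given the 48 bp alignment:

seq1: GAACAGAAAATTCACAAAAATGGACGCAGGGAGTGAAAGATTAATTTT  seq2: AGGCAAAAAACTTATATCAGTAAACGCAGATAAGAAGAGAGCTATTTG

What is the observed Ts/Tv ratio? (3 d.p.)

2.143

Transitions are A↔G and C↔T; transversions are all other mismatches.
Transitions: 15. Transversions: 7.
R = 15/7 = 2.142857… ≈ 2.143 (to 3 d.p.).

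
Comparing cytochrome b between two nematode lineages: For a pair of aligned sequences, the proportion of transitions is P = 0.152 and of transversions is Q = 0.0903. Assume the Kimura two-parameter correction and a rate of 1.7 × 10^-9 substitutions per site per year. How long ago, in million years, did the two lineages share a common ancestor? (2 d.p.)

88.38

Under the Kimura two-parameter model, d = −½ ln(1 − 2P − Q) − ¼ ln(1 − 2Q).
1 − 2P − Q = 0.6057, giving −½ ln(0.6057) = 0.250685.
1 − 2Q = 0.8194, giving −¼ ln(0.8194) = 0.049796.
d = 0.250685 + 0.049796 = 0.300481.
Under a molecular clock d = 2μt, so t = d/(2μ) = 0.300481 / (2 × 1.7 × 10^-9) = 88.38 million years.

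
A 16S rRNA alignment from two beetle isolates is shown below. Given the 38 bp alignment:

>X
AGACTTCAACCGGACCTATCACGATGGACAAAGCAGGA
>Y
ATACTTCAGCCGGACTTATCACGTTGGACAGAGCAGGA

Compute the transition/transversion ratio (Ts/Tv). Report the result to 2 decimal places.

Transitions are A↔G and C↔T; transversions are all other mismatches.
Transitions: 3. Transversions: 2.
R = 3/2 = 1.50.

1.50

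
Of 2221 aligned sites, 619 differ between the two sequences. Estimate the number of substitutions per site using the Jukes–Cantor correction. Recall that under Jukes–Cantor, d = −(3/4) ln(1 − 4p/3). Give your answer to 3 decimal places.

0.348

p = 619/2221 ≈ 0.278703.
d = −(3/4) ln(1 − 4p/3) = −0.75 ln(1 − 0.371604) = −0.75 ln(0.628396)
  = −0.75 × (-0.464585) = 0.348439 substitutions/site.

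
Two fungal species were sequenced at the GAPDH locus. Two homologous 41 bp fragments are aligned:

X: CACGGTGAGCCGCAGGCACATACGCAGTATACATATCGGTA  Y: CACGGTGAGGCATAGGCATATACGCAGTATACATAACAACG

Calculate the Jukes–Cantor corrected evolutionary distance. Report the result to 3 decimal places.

The sequences differ at 9 of 41 sites (10, 12, 13, 19, 36, 38, 39, 40, 41), so p = 9/41 ≈ 0.219512.
d = −(3/4) ln(1 − 4p/3) = −0.75 ln(1 − 0.292683) = −0.75 ln(0.707317)
  = −0.75 × (-0.346276) = 0.259707 substitutions/site.

0.260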